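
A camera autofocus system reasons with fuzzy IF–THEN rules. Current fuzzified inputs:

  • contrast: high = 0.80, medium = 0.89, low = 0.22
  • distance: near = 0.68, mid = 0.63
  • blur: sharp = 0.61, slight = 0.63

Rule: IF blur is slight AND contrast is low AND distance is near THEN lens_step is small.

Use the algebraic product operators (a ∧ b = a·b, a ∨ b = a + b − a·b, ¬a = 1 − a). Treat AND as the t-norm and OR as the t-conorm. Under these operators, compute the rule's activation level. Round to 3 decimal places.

0.094

firing strength: slight=0.63, low=0.22, near=0.68; AND[a·b] → w = 0.0942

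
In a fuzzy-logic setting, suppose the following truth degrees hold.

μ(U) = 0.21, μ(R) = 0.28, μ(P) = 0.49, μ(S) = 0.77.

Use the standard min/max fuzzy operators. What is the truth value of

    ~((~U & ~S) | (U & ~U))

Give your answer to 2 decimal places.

~U = 1 − 0.21 = 0.79
~S = 1 − 0.77 = 0.23
~U & ~S = min(a, b) on (0.79, 0.23) = 0.23
~U = 1 − 0.21 = 0.79
U & ~U = min(a, b) on (0.21, 0.79) = 0.21
(~U & ~S) | (U & ~U) = max(a, b) on (0.23, 0.21) = 0.23
~((~U & ~S) | (U & ~U)) = 1 − 0.23 = 0.77

0.77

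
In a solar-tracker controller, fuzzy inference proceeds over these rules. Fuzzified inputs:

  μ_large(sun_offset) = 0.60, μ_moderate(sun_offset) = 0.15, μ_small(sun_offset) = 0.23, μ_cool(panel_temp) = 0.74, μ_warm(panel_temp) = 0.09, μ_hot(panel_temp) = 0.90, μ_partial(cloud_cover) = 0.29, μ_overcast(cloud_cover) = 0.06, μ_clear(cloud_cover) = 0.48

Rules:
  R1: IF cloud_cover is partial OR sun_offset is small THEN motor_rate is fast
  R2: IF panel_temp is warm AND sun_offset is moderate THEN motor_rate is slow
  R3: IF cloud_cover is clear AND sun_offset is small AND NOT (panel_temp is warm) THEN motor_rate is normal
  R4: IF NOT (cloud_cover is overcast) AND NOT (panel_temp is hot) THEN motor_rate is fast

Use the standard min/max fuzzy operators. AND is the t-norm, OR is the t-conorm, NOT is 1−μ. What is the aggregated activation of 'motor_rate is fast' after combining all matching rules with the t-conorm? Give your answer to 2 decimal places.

R1: partial=0.29, small=0.23; OR[max(a, b)] → w = 0.29
R2: warm=0.09, moderate=0.15; AND[min(a, b)] → w = 0.09
R3: clear=0.48, small=0.23, ¬warm=1−0.09=0.91; AND[min(a, b)] → w = 0.23
R4: ¬overcast=1−0.06=0.94, ¬hot=1−0.90=0.10; AND[min(a, b)] → w = 0.10
Rules with consequent 'fast': {R1, R4} → strengths 0.29, 0.10
Aggregate via t-conorm [max(a, b)]: 0.29

0.29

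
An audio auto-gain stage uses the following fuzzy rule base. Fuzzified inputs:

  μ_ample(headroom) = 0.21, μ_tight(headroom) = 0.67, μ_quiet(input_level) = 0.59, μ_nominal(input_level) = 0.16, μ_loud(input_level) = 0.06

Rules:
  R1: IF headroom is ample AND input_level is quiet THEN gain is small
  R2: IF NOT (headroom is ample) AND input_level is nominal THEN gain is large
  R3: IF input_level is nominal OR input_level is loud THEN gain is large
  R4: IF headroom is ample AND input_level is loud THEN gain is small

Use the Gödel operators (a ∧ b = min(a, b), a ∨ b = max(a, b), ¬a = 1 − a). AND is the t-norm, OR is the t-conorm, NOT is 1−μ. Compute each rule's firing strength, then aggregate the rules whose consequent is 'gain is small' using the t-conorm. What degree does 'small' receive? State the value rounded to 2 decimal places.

0.21

R1: ample=0.21, quiet=0.59; AND[min(a, b)] → w = 0.21
R2: ¬ample=1−0.21=0.79, nominal=0.16; AND[min(a, b)] → w = 0.16
R3: nominal=0.16, loud=0.06; OR[max(a, b)] → w = 0.16
R4: ample=0.21, loud=0.06; AND[min(a, b)] → w = 0.06
Rules with consequent 'small': {R1, R4} → strengths 0.21, 0.06
Aggregate via t-conorm [max(a, b)]: 0.21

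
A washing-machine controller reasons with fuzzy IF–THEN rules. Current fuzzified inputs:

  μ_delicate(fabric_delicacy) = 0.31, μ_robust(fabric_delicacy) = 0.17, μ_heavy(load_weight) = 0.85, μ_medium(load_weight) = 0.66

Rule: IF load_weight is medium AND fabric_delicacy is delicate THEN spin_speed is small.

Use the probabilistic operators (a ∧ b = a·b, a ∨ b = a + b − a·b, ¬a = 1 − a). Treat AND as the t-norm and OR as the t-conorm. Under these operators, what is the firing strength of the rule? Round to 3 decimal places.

0.205

firing strength: medium=0.66, delicate=0.31; AND[a·b] → w = 0.2046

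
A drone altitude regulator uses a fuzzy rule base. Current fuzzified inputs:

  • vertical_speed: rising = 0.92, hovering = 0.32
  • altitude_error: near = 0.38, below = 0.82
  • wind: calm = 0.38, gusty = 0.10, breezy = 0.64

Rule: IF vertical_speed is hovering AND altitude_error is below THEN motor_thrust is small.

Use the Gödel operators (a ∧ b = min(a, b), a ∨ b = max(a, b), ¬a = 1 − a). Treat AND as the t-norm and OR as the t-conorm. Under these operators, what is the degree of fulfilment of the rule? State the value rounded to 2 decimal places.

0.32

firing strength: hovering=0.32, below=0.82; AND[min(a, b)] → w = 0.32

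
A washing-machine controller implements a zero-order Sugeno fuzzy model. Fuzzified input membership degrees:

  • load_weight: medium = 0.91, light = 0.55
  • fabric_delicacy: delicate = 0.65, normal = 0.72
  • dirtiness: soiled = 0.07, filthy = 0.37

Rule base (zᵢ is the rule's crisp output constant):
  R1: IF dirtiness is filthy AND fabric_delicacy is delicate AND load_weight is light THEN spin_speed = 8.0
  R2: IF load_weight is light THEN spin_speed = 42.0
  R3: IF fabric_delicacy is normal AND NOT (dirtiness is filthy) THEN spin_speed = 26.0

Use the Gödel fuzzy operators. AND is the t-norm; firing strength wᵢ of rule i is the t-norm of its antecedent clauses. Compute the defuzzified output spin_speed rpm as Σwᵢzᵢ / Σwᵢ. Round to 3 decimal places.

R1 (z=8.0): filthy=0.37, delicate=0.65, light=0.55; AND[min(a, b)] → w = 0.37
R2 (z=42.0): light=0.55 → w = 0.55
R3 (z=26.0): normal=0.72, ¬filthy=1−0.37=0.63; AND[min(a, b)] → w = 0.63
Weighted average = (0.37·8.0 + 0.55·42.0 + 0.63·26.0) / (0.37 + 0.55 + 0.63)
  = 42.4400 / 1.5500 = 27.381

27.381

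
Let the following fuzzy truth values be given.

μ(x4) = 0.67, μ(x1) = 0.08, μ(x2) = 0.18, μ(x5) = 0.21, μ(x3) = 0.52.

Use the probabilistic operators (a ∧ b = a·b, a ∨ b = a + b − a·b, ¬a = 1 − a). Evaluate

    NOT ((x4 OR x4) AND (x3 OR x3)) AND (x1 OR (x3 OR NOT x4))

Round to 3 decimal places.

x4 OR x4 = a + b − a·b on (0.6700, 0.6700) = 0.8911
x3 OR x3 = a + b − a·b on (0.5200, 0.5200) = 0.7696
(x4 OR x4) AND (x3 OR x3) = a·b on (0.8911, 0.7696) = 0.6858
NOT ((x4 OR x4) AND (x3 OR x3)) = 1 − 0.6858 = 0.3142
NOT x4 = 1 − 0.6700 = 0.3300
x3 OR NOT x4 = a + b − a·b on (0.5200, 0.3300) = 0.6784
x1 OR (x3 OR NOT x4) = a + b − a·b on (0.0800, 0.6784) = 0.7041
NOT ((x4 OR x4) AND (x3 OR x3)) AND (x1 OR (x3 OR NOT x4)) = a·b on (0.3142, 0.7041) = 0.2212

0.221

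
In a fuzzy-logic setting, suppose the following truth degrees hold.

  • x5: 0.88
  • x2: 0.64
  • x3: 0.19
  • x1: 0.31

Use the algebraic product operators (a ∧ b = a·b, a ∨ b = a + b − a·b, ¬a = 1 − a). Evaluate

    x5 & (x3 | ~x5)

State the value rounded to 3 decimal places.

0.253

~x5 = 1 − 0.8800 = 0.1200
x3 | ~x5 = a + b − a·b on (0.1900, 0.1200) = 0.2872
x5 & (x3 | ~x5) = a·b on (0.8800, 0.2872) = 0.2527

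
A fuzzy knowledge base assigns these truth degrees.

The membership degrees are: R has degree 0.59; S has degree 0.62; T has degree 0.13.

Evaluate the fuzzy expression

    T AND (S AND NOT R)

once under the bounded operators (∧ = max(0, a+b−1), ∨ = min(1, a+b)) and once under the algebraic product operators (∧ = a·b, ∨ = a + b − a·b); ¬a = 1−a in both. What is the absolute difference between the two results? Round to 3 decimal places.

Under bounded:
  NOT R = 1 − 0.59 = 0.41
  S AND NOT R = max(0, a+b−1) on (0.62, 0.41) = 0.03
  T AND (S AND NOT R) = max(0, a+b−1) on (0.13, 0.03) = 0.00
  → value = 0.0000
Under algebraic product:
  NOT R = 1 − 0.5900 = 0.4100
  S AND NOT R = a·b on (0.6200, 0.4100) = 0.2542
  T AND (S AND NOT R) = a·b on (0.1300, 0.2542) = 0.0330
  → value = 0.0330
|0.0000 − 0.0330| = 0.033

0.033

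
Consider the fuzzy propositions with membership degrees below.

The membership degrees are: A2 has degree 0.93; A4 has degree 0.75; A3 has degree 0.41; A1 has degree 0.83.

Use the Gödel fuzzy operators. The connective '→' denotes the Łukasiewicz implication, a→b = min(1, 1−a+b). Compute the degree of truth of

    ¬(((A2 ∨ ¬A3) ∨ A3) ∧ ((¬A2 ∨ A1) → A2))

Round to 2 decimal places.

0.07

¬A3 = 1 − 0.41 = 0.59
A2 ∨ ¬A3 = max(a, b) on (0.93, 0.59) = 0.93
(A2 ∨ ¬A3) ∨ A3 = max(a, b) on (0.93, 0.41) = 0.93
¬A2 = 1 − 0.93 = 0.07
¬A2 ∨ A1 = max(a, b) on (0.07, 0.83) = 0.83
(¬A2 ∨ A1) → A2  [Łukasiewicz: min(1, 1−a+b)] with a=0.83, b=0.93 → 1.00
((A2 ∨ ¬A3) ∨ A3) ∧ ((¬A2 ∨ A1) → A2) = min(a, b) on (0.93, 1.00) = 0.93
¬(((A2 ∨ ¬A3) ∨ A3) ∧ ((¬A2 ∨ A1) → A2)) = 1 − 0.93 = 0.07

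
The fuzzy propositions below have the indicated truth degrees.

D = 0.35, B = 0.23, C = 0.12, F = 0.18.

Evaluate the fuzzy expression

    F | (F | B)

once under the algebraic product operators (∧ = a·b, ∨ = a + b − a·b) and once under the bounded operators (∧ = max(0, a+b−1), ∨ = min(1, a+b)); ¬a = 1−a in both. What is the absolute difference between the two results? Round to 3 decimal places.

0.108

Under algebraic product:
  F | B = a + b − a·b on (0.1800, 0.2300) = 0.3686
  F | (F | B) = a + b − a·b on (0.1800, 0.3686) = 0.4823
  → value = 0.4823
Under bounded:
  F | B = min(1, a+b) on (0.18, 0.23) = 0.41
  F | (F | B) = min(1, a+b) on (0.18, 0.41) = 0.59
  → value = 0.5900
|0.4823 − 0.5900| = 0.108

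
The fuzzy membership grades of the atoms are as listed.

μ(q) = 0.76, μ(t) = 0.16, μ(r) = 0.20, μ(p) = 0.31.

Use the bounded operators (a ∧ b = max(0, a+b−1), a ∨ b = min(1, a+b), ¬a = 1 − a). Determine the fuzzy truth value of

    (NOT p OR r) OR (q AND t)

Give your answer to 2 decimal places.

0.89

NOT p = 1 − 0.31 = 0.69
NOT p OR r = min(1, a+b) on (0.69, 0.20) = 0.89
q AND t = max(0, a+b−1) on (0.76, 0.16) = 0.00
(NOT p OR r) OR (q AND t) = min(1, a+b) on (0.89, 0.00) = 0.89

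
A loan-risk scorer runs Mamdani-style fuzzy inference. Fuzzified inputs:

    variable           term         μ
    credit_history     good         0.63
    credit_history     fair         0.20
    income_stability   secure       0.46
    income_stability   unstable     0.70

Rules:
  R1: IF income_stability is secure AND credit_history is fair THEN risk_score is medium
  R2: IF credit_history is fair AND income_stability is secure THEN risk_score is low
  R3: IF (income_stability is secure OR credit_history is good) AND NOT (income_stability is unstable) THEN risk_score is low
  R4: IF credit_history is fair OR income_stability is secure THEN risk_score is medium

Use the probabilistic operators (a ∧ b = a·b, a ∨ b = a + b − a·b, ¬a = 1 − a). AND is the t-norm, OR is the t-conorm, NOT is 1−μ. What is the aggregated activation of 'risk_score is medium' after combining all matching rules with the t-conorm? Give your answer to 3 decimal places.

R1: secure=0.46, fair=0.20; AND[a·b] → w = 0.0920
R2: fair=0.20, secure=0.46; AND[a·b] → w = 0.0920
R3: (secure=0.46 OR good=0.63) = 0.8002; AND[a·b] with ¬unstable=1−0.70=0.30 → w = 0.2401
R4: fair=0.20, secure=0.46; OR[a + b − a·b] → w = 0.5680
Rules with consequent 'medium': {R1, R4} → strengths 0.0920, 0.5680
Aggregate via t-conorm [a + b − a·b]: 0.6077

0.608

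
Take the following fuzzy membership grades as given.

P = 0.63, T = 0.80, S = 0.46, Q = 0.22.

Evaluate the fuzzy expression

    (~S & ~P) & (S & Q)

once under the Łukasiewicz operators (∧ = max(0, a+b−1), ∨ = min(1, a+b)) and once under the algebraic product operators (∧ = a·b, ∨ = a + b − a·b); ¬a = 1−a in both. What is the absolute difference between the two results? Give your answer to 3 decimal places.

Under Łukasiewicz:
  ~S = 1 − 0.46 = 0.54
  ~P = 1 − 0.63 = 0.37
  ~S & ~P = max(0, a+b−1) on (0.54, 0.37) = 0.00
  S & Q = max(0, a+b−1) on (0.46, 0.22) = 0.00
  (~S & ~P) & (S & Q) = max(0, a+b−1) on (0.00, 0.00) = 0.00
  → value = 0.0000
Under algebraic product:
  ~S = 1 − 0.4600 = 0.5400
  ~P = 1 − 0.6300 = 0.3700
  ~S & ~P = a·b on (0.5400, 0.3700) = 0.1998
  S & Q = a·b on (0.4600, 0.2200) = 0.1012
  (~S & ~P) & (S & Q) = a·b on (0.1998, 0.1012) = 0.0202
  → value = 0.0202
|0.0000 − 0.0202| = 0.020

0.020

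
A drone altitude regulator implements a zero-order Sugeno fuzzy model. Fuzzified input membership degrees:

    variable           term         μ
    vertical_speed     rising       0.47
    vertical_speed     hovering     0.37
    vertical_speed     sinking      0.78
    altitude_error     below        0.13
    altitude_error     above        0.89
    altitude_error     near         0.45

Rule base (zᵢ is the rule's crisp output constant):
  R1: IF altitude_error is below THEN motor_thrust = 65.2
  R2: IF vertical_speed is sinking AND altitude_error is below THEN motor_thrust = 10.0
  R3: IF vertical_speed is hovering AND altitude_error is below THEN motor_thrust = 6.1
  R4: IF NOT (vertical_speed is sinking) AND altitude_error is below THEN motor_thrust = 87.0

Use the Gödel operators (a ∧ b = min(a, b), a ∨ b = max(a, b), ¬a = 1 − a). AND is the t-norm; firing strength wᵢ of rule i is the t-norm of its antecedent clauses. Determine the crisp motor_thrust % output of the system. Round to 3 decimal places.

R1 (z=65.2): below=0.13 → w = 0.13
R2 (z=10.0): sinking=0.78, below=0.13; AND[min(a, b)] → w = 0.13
R3 (z=6.1): hovering=0.37, below=0.13; AND[min(a, b)] → w = 0.13
R4 (z=87.0): ¬sinking=1−0.78=0.22, below=0.13; AND[min(a, b)] → w = 0.13
Weighted average = (0.13·65.2 + 0.13·10.0 + 0.13·6.1 + 0.13·87.0) / (0.13 + 0.13 + 0.13 + 0.13)
  = 21.8790 / 0.5200 = 42.075

42.075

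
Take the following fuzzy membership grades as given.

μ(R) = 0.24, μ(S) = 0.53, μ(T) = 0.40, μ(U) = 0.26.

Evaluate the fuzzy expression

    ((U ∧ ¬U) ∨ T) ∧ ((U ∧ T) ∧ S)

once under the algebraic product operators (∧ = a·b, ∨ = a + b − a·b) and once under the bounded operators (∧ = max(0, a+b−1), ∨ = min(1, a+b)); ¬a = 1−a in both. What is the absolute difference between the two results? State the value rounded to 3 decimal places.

Under algebraic product:
  ¬U = 1 − 0.2600 = 0.7400
  U ∧ ¬U = a·b on (0.2600, 0.7400) = 0.1924
  (U ∧ ¬U) ∨ T = a + b − a·b on (0.1924, 0.4000) = 0.5154
  U ∧ T = a·b on (0.2600, 0.4000) = 0.1040
  (U ∧ T) ∧ S = a·b on (0.1040, 0.5300) = 0.0551
  ((U ∧ ¬U) ∨ T) ∧ ((U ∧ T) ∧ S) = a·b on (0.5154, 0.0551) = 0.0284
  → value = 0.0284
Under bounded:
  ¬U = 1 − 0.26 = 0.74
  U ∧ ¬U = max(0, a+b−1) on (0.26, 0.74) = 0.00
  (U ∧ ¬U) ∨ T = min(1, a+b) on (0.00, 0.40) = 0.40
  U ∧ T = max(0, a+b−1) on (0.26, 0.40) = 0.00
  (U ∧ T) ∧ S = max(0, a+b−1) on (0.00, 0.53) = 0.00
  ((U ∧ ¬U) ∨ T) ∧ ((U ∧ T) ∧ S) = max(0, a+b−1) on (0.40, 0.00) = 0.00
  → value = 0.0000
|0.0284 − 0.0000| = 0.028

0.028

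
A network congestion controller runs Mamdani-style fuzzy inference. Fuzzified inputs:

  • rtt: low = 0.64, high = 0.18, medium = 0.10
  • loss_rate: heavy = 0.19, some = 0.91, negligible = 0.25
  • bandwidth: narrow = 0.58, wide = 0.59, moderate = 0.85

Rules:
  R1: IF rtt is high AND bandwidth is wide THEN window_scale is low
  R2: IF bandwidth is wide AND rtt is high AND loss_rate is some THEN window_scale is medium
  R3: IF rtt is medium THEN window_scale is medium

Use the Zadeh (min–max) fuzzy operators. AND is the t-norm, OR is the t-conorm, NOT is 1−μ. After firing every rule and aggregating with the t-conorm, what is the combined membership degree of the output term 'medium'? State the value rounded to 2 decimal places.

0.18

R1: high=0.18, wide=0.59; AND[min(a, b)] → w = 0.18
R2: wide=0.59, high=0.18, some=0.91; AND[min(a, b)] → w = 0.18
R3: medium=0.10 → w = 0.10
Rules with consequent 'medium': {R2, R3} → strengths 0.18, 0.10
Aggregate via t-conorm [max(a, b)]: 0.18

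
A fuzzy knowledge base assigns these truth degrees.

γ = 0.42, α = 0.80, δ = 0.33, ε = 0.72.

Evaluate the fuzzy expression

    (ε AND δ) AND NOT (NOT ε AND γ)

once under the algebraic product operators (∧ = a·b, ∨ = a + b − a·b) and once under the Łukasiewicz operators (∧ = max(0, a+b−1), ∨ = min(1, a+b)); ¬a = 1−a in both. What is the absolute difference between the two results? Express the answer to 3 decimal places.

0.160

Under algebraic product:
  ε AND δ = a·b on (0.7200, 0.3300) = 0.2376
  NOT ε = 1 − 0.7200 = 0.2800
  NOT ε AND γ = a·b on (0.2800, 0.4200) = 0.1176
  NOT (NOT ε AND γ) = 1 − 0.1176 = 0.8824
  (ε AND δ) AND NOT (NOT ε AND γ) = a·b on (0.2376, 0.8824) = 0.2097
  → value = 0.2097
Under Łukasiewicz:
  ε AND δ = max(0, a+b−1) on (0.72, 0.33) = 0.05
  NOT ε = 1 − 0.72 = 0.28
  NOT ε AND γ = max(0, a+b−1) on (0.28, 0.42) = 0.00
  NOT (NOT ε AND γ) = 1 − 0.00 = 1.00
  (ε AND δ) AND NOT (NOT ε AND γ) = max(0, a+b−1) on (0.05, 1.00) = 0.05
  → value = 0.0500
|0.2097 − 0.0500| = 0.160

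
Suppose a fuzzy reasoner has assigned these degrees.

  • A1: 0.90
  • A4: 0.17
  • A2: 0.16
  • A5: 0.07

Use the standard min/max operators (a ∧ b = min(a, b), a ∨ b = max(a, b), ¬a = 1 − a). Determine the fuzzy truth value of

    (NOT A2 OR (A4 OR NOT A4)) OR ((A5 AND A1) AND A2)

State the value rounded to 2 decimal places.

NOT A2 = 1 − 0.16 = 0.84
NOT A4 = 1 − 0.17 = 0.83
A4 OR NOT A4 = max(a, b) on (0.17, 0.83) = 0.83
NOT A2 OR (A4 OR NOT A4) = max(a, b) on (0.84, 0.83) = 0.84
A5 AND A1 = min(a, b) on (0.07, 0.90) = 0.07
(A5 AND A1) AND A2 = min(a, b) on (0.07, 0.16) = 0.07
(NOT A2 OR (A4 OR NOT A4)) OR ((A5 AND A1) AND A2) = max(a, b) on (0.84, 0.07) = 0.84

0.84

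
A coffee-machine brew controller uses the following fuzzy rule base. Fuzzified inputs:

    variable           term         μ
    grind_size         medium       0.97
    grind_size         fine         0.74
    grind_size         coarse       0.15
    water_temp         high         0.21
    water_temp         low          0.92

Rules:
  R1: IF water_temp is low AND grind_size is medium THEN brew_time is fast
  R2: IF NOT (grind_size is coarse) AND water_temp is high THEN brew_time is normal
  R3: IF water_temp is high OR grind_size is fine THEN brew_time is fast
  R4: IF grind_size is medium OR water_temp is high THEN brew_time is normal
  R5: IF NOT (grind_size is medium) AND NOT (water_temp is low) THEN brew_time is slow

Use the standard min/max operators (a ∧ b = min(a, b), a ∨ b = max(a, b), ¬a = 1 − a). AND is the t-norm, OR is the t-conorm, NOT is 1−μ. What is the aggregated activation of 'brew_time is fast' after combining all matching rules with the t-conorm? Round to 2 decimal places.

R1: low=0.92, medium=0.97; AND[min(a, b)] → w = 0.92
R2: ¬coarse=1−0.15=0.85, high=0.21; AND[min(a, b)] → w = 0.21
R3: high=0.21, fine=0.74; OR[max(a, b)] → w = 0.74
R4: medium=0.97, high=0.21; OR[max(a, b)] → w = 0.97
R5: ¬medium=1−0.97=0.03, ¬low=1−0.92=0.08; AND[min(a, b)] → w = 0.03
Rules with consequent 'fast': {R1, R3} → strengths 0.92, 0.74
Aggregate via t-conorm [max(a, b)]: 0.92

0.92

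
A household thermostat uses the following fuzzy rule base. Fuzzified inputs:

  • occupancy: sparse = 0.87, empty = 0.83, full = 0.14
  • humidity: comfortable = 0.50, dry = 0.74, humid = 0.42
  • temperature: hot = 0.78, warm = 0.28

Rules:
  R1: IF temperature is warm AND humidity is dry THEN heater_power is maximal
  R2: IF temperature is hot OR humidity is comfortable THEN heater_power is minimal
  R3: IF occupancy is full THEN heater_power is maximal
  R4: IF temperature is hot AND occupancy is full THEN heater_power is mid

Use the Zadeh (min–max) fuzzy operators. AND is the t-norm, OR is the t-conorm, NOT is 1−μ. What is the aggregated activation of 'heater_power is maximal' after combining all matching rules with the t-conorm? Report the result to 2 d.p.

R1: warm=0.28, dry=0.74; AND[min(a, b)] → w = 0.28
R2: hot=0.78, comfortable=0.50; OR[max(a, b)] → w = 0.78
R3: full=0.14 → w = 0.14
R4: hot=0.78, full=0.14; AND[min(a, b)] → w = 0.14
Rules with consequent 'maximal': {R1, R3} → strengths 0.28, 0.14
Aggregate via t-conorm [max(a, b)]: 0.28

0.28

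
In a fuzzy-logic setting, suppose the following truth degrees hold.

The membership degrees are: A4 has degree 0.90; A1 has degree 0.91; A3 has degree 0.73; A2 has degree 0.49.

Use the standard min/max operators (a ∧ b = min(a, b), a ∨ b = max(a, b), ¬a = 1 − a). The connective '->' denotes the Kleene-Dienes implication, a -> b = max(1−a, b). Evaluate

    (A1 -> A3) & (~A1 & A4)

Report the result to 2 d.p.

A1 -> A3  [Kleene-Dienes: max(1−a, b)] with a=0.91, b=0.73 → 0.73
~A1 = 1 − 0.91 = 0.09
~A1 & A4 = min(a, b) on (0.09, 0.90) = 0.09
(A1 -> A3) & (~A1 & A4) = min(a, b) on (0.73, 0.09) = 0.09

0.09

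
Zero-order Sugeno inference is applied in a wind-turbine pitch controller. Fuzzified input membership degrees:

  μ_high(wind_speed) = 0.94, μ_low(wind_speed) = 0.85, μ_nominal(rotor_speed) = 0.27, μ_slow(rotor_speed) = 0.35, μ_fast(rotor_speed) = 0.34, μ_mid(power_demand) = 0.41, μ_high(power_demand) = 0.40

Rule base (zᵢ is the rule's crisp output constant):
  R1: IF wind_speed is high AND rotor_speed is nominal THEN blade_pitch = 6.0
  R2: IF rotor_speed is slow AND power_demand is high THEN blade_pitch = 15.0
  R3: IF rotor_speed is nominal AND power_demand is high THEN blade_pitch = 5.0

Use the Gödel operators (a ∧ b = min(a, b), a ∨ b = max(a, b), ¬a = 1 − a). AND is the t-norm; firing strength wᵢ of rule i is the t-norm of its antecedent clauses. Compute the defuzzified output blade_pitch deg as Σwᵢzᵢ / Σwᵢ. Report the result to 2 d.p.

9.24

R1 (z=6.0): high=0.94, nominal=0.27; AND[min(a, b)] → w = 0.27
R2 (z=15.0): slow=0.35, high=0.40; AND[min(a, b)] → w = 0.35
R3 (z=5.0): nominal=0.27, high=0.40; AND[min(a, b)] → w = 0.27
Weighted average = (0.27·6.0 + 0.35·15.0 + 0.27·5.0) / (0.27 + 0.35 + 0.27)
  = 8.2200 / 0.8900 = 9.24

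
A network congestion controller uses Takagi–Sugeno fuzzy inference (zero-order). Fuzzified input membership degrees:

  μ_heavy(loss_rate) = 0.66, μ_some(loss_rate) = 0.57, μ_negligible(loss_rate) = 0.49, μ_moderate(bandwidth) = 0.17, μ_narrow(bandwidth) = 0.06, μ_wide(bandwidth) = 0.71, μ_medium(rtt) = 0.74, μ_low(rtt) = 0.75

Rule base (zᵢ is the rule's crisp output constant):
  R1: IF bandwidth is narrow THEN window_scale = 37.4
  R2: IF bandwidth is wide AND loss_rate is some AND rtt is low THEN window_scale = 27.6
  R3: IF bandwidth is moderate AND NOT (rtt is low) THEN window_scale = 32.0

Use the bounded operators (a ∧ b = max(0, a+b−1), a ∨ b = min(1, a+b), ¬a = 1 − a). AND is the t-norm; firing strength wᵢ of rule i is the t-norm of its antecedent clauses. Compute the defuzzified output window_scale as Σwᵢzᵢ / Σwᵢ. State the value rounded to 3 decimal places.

R1 (z=37.4): narrow=0.06 → w = 0.06
R2 (z=27.6): wide=0.71, some=0.57, low=0.75; AND[max(0, a+b−1)] → w = 0.03
R3 (z=32.0): moderate=0.17, ¬low=1−0.75=0.25; AND[max(0, a+b−1)] → w = 0.00
Weighted average = (0.06·37.4 + 0.03·27.6 + 0.00·32.0) / (0.06 + 0.03 + 0.00)
  = 3.0720 / 0.0900 = 34.133

34.133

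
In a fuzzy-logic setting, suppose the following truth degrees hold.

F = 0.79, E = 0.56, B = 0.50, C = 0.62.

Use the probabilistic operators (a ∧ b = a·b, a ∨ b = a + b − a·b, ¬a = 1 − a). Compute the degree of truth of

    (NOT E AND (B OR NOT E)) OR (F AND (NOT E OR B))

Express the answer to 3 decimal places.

NOT E = 1 − 0.5600 = 0.4400
NOT E = 1 − 0.5600 = 0.4400
B OR NOT E = a + b − a·b on (0.5000, 0.4400) = 0.7200
NOT E AND (B OR NOT E) = a·b on (0.4400, 0.7200) = 0.3168
NOT E = 1 − 0.5600 = 0.4400
NOT E OR B = a + b − a·b on (0.4400, 0.5000) = 0.7200
F AND (NOT E OR B) = a·b on (0.7900, 0.7200) = 0.5688
(NOT E AND (B OR NOT E)) OR (F AND (NOT E OR B)) = a + b − a·b on (0.3168, 0.5688) = 0.7054

0.705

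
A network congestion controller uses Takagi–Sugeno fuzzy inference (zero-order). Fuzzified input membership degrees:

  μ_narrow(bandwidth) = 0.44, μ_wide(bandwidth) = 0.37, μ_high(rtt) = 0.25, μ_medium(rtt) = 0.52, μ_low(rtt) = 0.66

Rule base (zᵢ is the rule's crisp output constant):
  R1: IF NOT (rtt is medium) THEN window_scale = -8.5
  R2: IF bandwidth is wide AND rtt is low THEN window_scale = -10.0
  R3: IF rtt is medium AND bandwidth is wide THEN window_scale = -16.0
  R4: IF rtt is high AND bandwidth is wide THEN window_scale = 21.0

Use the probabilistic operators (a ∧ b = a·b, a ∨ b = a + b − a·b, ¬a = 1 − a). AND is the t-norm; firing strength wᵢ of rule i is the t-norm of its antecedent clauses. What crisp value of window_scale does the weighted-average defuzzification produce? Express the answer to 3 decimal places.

-7.589

R1 (z=-8.5): ¬medium=1−0.52=0.48 → w = 0.4800
R2 (z=-10.0): wide=0.37, low=0.66; AND[a·b] → w = 0.2442
R3 (z=-16.0): medium=0.52, wide=0.37; AND[a·b] → w = 0.1924
R4 (z=21.0): high=0.25, wide=0.37; AND[a·b] → w = 0.0925
Weighted average = (0.4800·-8.5 + 0.2442·-10.0 + 0.1924·-16.0 + 0.0925·21.0) / (0.4800 + 0.2442 + 0.1924 + 0.0925)
  = -7.6579 / 1.0091 = -7.589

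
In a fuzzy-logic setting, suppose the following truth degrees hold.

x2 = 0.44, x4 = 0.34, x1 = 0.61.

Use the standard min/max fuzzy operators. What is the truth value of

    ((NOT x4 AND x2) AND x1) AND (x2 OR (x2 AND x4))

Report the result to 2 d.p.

NOT x4 = 1 − 0.34 = 0.66
NOT x4 AND x2 = min(a, b) on (0.66, 0.44) = 0.44
(NOT x4 AND x2) AND x1 = min(a, b) on (0.44, 0.61) = 0.44
x2 AND x4 = min(a, b) on (0.44, 0.34) = 0.34
x2 OR (x2 AND x4) = max(a, b) on (0.44, 0.34) = 0.44
((NOT x4 AND x2) AND x1) AND (x2 OR (x2 AND x4)) = min(a, b) on (0.44, 0.44) = 0.44

0.44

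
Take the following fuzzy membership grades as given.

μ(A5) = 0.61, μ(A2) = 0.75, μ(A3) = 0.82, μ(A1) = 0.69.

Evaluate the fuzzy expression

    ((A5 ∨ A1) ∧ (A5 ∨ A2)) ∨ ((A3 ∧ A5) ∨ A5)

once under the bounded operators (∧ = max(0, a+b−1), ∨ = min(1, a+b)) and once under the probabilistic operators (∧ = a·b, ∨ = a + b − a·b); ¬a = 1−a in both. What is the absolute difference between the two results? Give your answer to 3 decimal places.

0.040

Under bounded:
  A5 ∨ A1 = min(1, a+b) on (0.61, 0.69) = 1.00
  A5 ∨ A2 = min(1, a+b) on (0.61, 0.75) = 1.00
  (A5 ∨ A1) ∧ (A5 ∨ A2) = max(0, a+b−1) on (1.00, 1.00) = 1.00
  A3 ∧ A5 = max(0, a+b−1) on (0.82, 0.61) = 0.43
  (A3 ∧ A5) ∨ A5 = min(1, a+b) on (0.43, 0.61) = 1.00
  ((A5 ∨ A1) ∧ (A5 ∨ A2)) ∨ ((A3 ∧ A5) ∨ A5) = min(1, a+b) on (1.00, 1.00) = 1.00
  → value = 1.0000
Under probabilistic:
  A5 ∨ A1 = a + b − a·b on (0.6100, 0.6900) = 0.8791
  A5 ∨ A2 = a + b − a·b on (0.6100, 0.7500) = 0.9025
  (A5 ∨ A1) ∧ (A5 ∨ A2) = a·b on (0.8791, 0.9025) = 0.7934
  A3 ∧ A5 = a·b on (0.8200, 0.6100) = 0.5002
  (A3 ∧ A5) ∨ A5 = a + b − a·b on (0.5002, 0.6100) = 0.8051
  ((A5 ∨ A1) ∧ (A5 ∨ A2)) ∨ ((A3 ∧ A5) ∨ A5) = a + b − a·b on (0.7934, 0.8051) = 0.9597
  → value = 0.9597
|1.0000 − 0.9597| = 0.040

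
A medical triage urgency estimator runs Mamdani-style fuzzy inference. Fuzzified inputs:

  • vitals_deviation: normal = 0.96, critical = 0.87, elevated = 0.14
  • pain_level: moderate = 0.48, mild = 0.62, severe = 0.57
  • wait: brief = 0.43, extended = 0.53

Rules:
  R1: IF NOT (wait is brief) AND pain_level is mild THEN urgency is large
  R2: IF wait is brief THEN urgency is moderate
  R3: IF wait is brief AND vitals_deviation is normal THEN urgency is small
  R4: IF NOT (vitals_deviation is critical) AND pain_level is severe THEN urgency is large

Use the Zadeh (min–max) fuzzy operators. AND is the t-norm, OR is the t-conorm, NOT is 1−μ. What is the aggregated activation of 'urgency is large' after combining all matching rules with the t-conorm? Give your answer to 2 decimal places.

0.57

R1: ¬brief=1−0.43=0.57, mild=0.62; AND[min(a, b)] → w = 0.57
R2: brief=0.43 → w = 0.43
R3: brief=0.43, normal=0.96; AND[min(a, b)] → w = 0.43
R4: ¬critical=1−0.87=0.13, severe=0.57; AND[min(a, b)] → w = 0.13
Rules with consequent 'large': {R1, R4} → strengths 0.57, 0.13
Aggregate via t-conorm [max(a, b)]: 0.57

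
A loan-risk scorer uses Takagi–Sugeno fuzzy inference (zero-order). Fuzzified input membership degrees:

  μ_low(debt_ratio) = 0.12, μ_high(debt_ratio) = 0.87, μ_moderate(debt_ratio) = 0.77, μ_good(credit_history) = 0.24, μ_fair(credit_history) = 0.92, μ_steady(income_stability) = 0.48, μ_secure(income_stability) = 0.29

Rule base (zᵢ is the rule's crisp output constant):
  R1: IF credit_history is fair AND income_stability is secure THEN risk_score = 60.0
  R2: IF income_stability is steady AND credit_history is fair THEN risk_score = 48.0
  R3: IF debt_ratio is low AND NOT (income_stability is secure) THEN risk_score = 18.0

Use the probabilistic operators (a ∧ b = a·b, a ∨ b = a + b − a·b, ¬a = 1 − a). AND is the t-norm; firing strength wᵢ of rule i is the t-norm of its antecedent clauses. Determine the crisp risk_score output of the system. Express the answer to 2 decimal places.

R1 (z=60.0): fair=0.92, secure=0.29; AND[a·b] → w = 0.2668
R2 (z=48.0): steady=0.48, fair=0.92; AND[a·b] → w = 0.4416
R3 (z=18.0): low=0.12, ¬secure=1−0.29=0.71; AND[a·b] → w = 0.0852
Weighted average = (0.2668·60.0 + 0.4416·48.0 + 0.0852·18.0) / (0.2668 + 0.4416 + 0.0852)
  = 38.7384 / 0.7936 = 48.81

48.81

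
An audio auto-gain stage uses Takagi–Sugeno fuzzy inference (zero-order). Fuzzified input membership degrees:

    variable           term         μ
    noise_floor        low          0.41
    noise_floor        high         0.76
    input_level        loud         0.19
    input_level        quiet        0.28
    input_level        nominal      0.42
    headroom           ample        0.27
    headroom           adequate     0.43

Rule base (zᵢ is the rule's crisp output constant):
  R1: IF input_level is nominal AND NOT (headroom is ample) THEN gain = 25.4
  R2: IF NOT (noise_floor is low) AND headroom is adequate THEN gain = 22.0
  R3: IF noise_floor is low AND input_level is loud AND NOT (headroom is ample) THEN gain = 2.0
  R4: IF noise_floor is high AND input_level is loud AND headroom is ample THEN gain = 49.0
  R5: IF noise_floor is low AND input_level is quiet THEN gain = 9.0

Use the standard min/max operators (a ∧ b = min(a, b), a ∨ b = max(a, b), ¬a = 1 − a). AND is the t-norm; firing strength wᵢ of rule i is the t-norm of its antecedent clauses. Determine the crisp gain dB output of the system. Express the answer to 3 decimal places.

R1 (z=25.4): nominal=0.42, ¬ample=1−0.27=0.73; AND[min(a, b)] → w = 0.42
R2 (z=22.0): ¬low=1−0.41=0.59, adequate=0.43; AND[min(a, b)] → w = 0.43
R3 (z=2.0): low=0.41, loud=0.19, ¬ample=1−0.27=0.73; AND[min(a, b)] → w = 0.19
R4 (z=49.0): high=0.76, loud=0.19, ample=0.27; AND[min(a, b)] → w = 0.19
R5 (z=9.0): low=0.41, quiet=0.28; AND[min(a, b)] → w = 0.28
Weighted average = (0.42·25.4 + 0.43·22.0 + 0.19·2.0 + 0.19·49.0 + 0.28·9.0) / (0.42 + 0.43 + 0.19 + 0.19 + 0.28)
  = 32.3380 / 1.5100 = 21.416

21.416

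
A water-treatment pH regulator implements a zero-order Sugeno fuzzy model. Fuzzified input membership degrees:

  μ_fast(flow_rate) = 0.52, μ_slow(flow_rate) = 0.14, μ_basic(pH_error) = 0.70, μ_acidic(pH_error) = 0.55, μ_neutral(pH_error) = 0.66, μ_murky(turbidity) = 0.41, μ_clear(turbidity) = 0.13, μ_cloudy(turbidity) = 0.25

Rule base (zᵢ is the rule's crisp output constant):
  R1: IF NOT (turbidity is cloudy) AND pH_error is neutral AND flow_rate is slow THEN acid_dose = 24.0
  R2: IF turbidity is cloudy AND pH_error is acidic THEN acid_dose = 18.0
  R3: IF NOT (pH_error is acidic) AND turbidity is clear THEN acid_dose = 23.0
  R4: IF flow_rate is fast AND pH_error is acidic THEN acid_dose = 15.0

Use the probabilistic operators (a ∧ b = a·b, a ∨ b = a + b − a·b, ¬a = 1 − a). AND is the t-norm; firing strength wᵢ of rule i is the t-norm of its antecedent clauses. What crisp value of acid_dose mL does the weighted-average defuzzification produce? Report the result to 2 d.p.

17.73

R1 (z=24.0): ¬cloudy=1−0.25=0.75, neutral=0.66, slow=0.14; AND[a·b] → w = 0.0693
R2 (z=18.0): cloudy=0.25, acidic=0.55; AND[a·b] → w = 0.1375
R3 (z=23.0): ¬acidic=1−0.55=0.45, clear=0.13; AND[a·b] → w = 0.0585
R4 (z=15.0): fast=0.52, acidic=0.55; AND[a·b] → w = 0.2860
Weighted average = (0.0693·24.0 + 0.1375·18.0 + 0.0585·23.0 + 0.2860·15.0) / (0.0693 + 0.1375 + 0.0585 + 0.2860)
  = 9.7737 / 0.5513 = 17.73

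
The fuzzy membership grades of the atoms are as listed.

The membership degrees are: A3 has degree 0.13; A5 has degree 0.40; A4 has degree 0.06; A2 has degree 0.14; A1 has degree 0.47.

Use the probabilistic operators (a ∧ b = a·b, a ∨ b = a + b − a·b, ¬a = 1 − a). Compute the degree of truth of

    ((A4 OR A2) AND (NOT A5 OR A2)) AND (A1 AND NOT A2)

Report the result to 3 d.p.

A4 OR A2 = a + b − a·b on (0.0600, 0.1400) = 0.1916
NOT A5 = 1 − 0.4000 = 0.6000
NOT A5 OR A2 = a + b − a·b on (0.6000, 0.1400) = 0.6560
(A4 OR A2) AND (NOT A5 OR A2) = a·b on (0.1916, 0.6560) = 0.1257
NOT A2 = 1 − 0.1400 = 0.8600
A1 AND NOT A2 = a·b on (0.4700, 0.8600) = 0.4042
((A4 OR A2) AND (NOT A5 OR A2)) AND (A1 AND NOT A2) = a·b on (0.1257, 0.4042) = 0.0508

0.051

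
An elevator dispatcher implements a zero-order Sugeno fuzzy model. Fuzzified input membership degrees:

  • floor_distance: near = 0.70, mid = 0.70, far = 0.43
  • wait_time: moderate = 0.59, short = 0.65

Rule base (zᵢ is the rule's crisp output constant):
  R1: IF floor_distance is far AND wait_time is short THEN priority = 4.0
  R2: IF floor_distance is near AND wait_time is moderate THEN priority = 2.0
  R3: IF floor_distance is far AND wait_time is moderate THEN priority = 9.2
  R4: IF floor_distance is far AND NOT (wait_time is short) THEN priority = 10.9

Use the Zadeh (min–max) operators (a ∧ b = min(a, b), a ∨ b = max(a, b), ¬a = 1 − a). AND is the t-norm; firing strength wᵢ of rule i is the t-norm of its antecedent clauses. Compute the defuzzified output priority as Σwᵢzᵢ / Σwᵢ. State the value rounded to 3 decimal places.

R1 (z=4.0): far=0.43, short=0.65; AND[min(a, b)] → w = 0.43
R2 (z=2.0): near=0.70, moderate=0.59; AND[min(a, b)] → w = 0.59
R3 (z=9.2): far=0.43, moderate=0.59; AND[min(a, b)] → w = 0.43
R4 (z=10.9): far=0.43, ¬short=1−0.65=0.35; AND[min(a, b)] → w = 0.35
Weighted average = (0.43·4.0 + 0.59·2.0 + 0.43·9.2 + 0.35·10.9) / (0.43 + 0.59 + 0.43 + 0.35)
  = 10.6710 / 1.8000 = 5.928

5.928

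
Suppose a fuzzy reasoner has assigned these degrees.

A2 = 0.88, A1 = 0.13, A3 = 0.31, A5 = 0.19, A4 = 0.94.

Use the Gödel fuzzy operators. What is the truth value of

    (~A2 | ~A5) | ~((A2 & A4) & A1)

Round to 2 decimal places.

0.87

~A2 = 1 − 0.88 = 0.12
~A5 = 1 − 0.19 = 0.81
~A2 | ~A5 = max(a, b) on (0.12, 0.81) = 0.81
A2 & A4 = min(a, b) on (0.88, 0.94) = 0.88
(A2 & A4) & A1 = min(a, b) on (0.88, 0.13) = 0.13
~((A2 & A4) & A1) = 1 − 0.13 = 0.87
(~A2 | ~A5) | ~((A2 & A4) & A1) = max(a, b) on (0.81, 0.87) = 0.87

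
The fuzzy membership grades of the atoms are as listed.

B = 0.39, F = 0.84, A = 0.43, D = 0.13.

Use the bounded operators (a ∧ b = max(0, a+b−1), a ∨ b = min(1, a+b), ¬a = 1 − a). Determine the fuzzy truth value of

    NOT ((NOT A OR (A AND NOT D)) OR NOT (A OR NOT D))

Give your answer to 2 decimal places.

0.13

NOT A = 1 − 0.43 = 0.57
NOT D = 1 − 0.13 = 0.87
A AND NOT D = max(0, a+b−1) on (0.43, 0.87) = 0.30
NOT A OR (A AND NOT D) = min(1, a+b) on (0.57, 0.30) = 0.87
NOT D = 1 − 0.13 = 0.87
A OR NOT D = min(1, a+b) on (0.43, 0.87) = 1.00
NOT (A OR NOT D) = 1 − 1.00 = 0.00
(NOT A OR (A AND NOT D)) OR NOT (A OR NOT D) = min(1, a+b) on (0.87, 0.00) = 0.87
NOT ((NOT A OR (A AND NOT D)) OR NOT (A OR NOT D)) = 1 − 0.87 = 0.13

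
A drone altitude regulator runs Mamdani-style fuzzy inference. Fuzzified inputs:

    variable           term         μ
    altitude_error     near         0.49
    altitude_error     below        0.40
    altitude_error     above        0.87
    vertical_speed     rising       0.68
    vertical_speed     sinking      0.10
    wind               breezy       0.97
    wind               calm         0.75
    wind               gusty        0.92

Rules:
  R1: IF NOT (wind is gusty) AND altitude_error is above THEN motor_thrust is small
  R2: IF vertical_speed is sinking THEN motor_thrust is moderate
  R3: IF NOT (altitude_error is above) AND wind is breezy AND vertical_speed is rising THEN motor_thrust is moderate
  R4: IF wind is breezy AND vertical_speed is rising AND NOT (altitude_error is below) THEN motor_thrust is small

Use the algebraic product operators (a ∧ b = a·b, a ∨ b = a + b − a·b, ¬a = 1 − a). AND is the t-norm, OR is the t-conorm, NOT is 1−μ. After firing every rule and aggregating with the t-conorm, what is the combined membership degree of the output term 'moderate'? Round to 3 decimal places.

R1: ¬gusty=1−0.92=0.08, above=0.87; AND[a·b] → w = 0.0696
R2: sinking=0.10 → w = 0.1000
R3: ¬above=1−0.87=0.13, breezy=0.97, rising=0.68; AND[a·b] → w = 0.0857
R4: breezy=0.97, rising=0.68, ¬below=1−0.40=0.60; AND[a·b] → w = 0.3958
Rules with consequent 'moderate': {R2, R3} → strengths 0.1000, 0.0857
Aggregate via t-conorm [a + b − a·b]: 0.1772

0.177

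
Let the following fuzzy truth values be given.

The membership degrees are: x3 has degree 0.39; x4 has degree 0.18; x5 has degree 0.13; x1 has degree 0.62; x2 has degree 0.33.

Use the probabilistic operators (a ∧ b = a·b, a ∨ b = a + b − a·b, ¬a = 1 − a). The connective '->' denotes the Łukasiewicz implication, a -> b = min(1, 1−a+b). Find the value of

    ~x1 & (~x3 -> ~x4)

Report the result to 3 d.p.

0.380

~x1 = 1 − 0.6200 = 0.3800
~x3 = 1 − 0.3900 = 0.6100
~x4 = 1 − 0.1800 = 0.8200
~x3 -> ~x4  [Łukasiewicz: min(1, 1−a+b)] with a=0.6100, b=0.8200 → 1.0000
~x1 & (~x3 -> ~x4) = a·b on (0.3800, 1.0000) = 0.3800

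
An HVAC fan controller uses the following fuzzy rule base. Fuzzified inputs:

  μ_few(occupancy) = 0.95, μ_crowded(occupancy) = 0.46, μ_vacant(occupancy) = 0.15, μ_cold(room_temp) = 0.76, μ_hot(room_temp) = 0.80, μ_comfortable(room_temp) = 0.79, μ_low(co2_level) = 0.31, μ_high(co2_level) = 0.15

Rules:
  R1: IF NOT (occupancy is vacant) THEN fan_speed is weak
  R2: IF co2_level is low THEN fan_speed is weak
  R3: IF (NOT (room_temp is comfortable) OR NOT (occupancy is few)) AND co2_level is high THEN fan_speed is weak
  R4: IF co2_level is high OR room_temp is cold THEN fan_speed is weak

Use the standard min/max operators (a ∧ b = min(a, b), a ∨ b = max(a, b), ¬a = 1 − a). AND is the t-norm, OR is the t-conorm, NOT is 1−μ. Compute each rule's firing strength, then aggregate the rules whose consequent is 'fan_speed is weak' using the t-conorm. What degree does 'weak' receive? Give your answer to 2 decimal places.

R1: ¬vacant=1−0.15=0.85 → w = 0.85
R2: low=0.31 → w = 0.31
R3: (¬comfortable=1−0.79=0.21 OR ¬few=1−0.95=0.05) = 0.21; AND[min(a, b)] with high=0.15 → w = 0.15
R4: high=0.15, cold=0.76; OR[max(a, b)] → w = 0.76
Rules with consequent 'weak': {R1, R2, R3, R4} → strengths 0.85, 0.31, 0.15, 0.76
Aggregate via t-conorm [max(a, b)]: 0.85

0.85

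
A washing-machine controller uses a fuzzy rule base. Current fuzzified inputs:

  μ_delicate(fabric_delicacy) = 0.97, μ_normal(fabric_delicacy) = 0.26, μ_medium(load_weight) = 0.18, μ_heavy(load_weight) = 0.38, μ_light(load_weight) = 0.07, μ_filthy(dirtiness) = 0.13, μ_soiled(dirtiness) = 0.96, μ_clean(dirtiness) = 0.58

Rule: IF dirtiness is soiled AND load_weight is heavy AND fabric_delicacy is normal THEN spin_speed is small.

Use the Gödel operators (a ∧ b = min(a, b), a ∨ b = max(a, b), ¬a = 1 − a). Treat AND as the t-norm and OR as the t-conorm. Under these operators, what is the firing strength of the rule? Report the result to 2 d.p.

0.26

firing strength: soiled=0.96, heavy=0.38, normal=0.26; AND[min(a, b)] → w = 0.26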